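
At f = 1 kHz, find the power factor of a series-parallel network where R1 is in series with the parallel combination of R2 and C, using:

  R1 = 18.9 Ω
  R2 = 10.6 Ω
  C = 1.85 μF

Step 1 — Angular frequency: ω = 2π·f = 2π·1000 = 6283 rad/s.
Step 2 — Component impedances:
  R1: Z = R = 18.9 Ω
  R2: Z = R = 10.6 Ω
  C: Z = 1/(jωC) = -j/(ω·C) = 0 - j86.03 Ω
Step 3 — Parallel branch: R2 || C = 1/(1/R2 + 1/C) = 10.44 - j1.287 Ω.
Step 4 — Series with R1: Z_total = R1 + (R2 || C) = 29.34 - j1.287 Ω = 29.37∠-2.5° Ω.
Step 5 — Power factor: PF = cos(φ) = Re(Z)/|Z| = 29.34/29.37 = 0.999.
Step 6 — Type: Im(Z) = -1.287 ⇒ leading (phase φ = -2.5°).

PF = 0.999 (leading, φ = -2.5°)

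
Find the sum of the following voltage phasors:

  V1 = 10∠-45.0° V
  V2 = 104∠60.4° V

Step 1 — Convert each phasor to rectangular form:
  V1 = 10·(cos(-45.0°) + j·sin(-45.0°)) = 7.071 - j7.071 V
  V2 = 104·(cos(60.4°) + j·sin(60.4°)) = 51.37 + j90.43 V
Step 2 — Sum components: V_total = 58.44 + j83.36 V.
Step 3 — Convert to polar: |V_total| = 101.8 V, ∠V_total = 55.0°.

V_total = 101.8∠55.0° V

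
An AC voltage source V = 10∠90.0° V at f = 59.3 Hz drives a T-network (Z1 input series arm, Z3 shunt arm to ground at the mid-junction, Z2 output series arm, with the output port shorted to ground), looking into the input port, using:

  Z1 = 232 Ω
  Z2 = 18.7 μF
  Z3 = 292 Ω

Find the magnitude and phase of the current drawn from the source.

Step 1 — Angular frequency: ω = 2π·f = 2π·59.3 = 372.6 rad/s.
Step 2 — Component impedances:
  Z1: Z = R = 232 Ω
  Z2: Z = 1/(jωC) = -j/(ω·C) = 0 - j143.5 Ω
  Z3: Z = R = 292 Ω
Step 3 — With the output port shorted to ground, the output series arm Z2 runs from the junction to ground; the shunt arm Z3 also runs from the junction to ground. They appear in parallel: Z3 || Z2 = 56.82 - j115.6 Ω.
Step 4 — Series with input arm Z1: Z_in = Z1 + (Z3 || Z2) = 288.8 - j115.6 Ω = 311.1∠-21.8° Ω.
Step 5 — Source phasor: V = 10∠90.0° V = 0 + j10 V.
Step 6 — Ohm's law: I = V / Z_total = (0 + j10) / (288.8 - j115.6) = -0.01194 + j0.02984 A.
Step 7 — Convert to polar: |I| = 0.03214 A, ∠I = 111.8°.

I = 0.03214∠111.8° A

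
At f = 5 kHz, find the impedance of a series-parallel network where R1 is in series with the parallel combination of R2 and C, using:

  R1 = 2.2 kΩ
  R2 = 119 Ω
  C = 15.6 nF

Step 1 — Angular frequency: ω = 2π·f = 2π·5000 = 3.142e+04 rad/s.
Step 2 — Component impedances:
  R1: Z = R = 2200 Ω
  R2: Z = R = 119 Ω
  C: Z = 1/(jωC) = -j/(ω·C) = 0 - j2040 Ω
Step 3 — Parallel branch: R2 || C = 1/(1/R2 + 1/C) = 118.6 - j6.917 Ω.
Step 4 — Series with R1: Z_total = R1 + (R2 || C) = 2319 - j6.917 Ω = 2319∠-0.2° Ω.

Z = 2319 - j6.917 Ω = 2319∠-0.2° Ω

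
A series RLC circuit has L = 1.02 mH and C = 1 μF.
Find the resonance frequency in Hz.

Step 1 — Resonance condition Im(Z)=0 gives ω₀ = 1/√(LC).
Step 2 — ω₀ = 1/√(0.00102·1e-06) = 3.131e+04 rad/s.
Step 3 — f₀ = ω₀/(2π) = 4983 Hz.

f₀ = 4983 Hz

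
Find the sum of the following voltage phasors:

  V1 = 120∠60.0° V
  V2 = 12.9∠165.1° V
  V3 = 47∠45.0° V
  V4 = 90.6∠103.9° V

Step 1 — Convert each phasor to rectangular form:
  V1 = 120·(cos(60.0°) + j·sin(60.0°)) = 60 + j103.9 V
  V2 = 12.9·(cos(165.1°) + j·sin(165.1°)) = -12.47 + j3.317 V
  V3 = 47·(cos(45.0°) + j·sin(45.0°)) = 33.23 + j33.23 V
  V4 = 90.6·(cos(103.9°) + j·sin(103.9°)) = -21.76 + j87.95 V
Step 2 — Sum components: V_total = 59 + j228.4 V.
Step 3 — Convert to polar: |V_total| = 235.9 V, ∠V_total = 75.5°.

V_total = 235.9∠75.5° V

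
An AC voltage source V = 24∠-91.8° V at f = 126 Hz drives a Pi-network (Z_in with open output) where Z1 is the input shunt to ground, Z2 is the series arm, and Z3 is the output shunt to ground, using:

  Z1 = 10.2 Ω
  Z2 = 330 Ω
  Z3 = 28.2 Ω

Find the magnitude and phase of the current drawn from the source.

Step 1 — Angular frequency: ω = 2π·f = 2π·126 = 791.7 rad/s.
Step 2 — Component impedances:
  Z1: Z = R = 10.2 Ω
  Z2: Z = R = 330 Ω
  Z3: Z = R = 28.2 Ω
Step 3 — With open output, the series arm Z2 and the output shunt Z3 appear in series to ground: Z2 + Z3 = 358.2 Ω.
Step 4 — Parallel with input shunt Z1: Z_in = Z1 || (Z2 + Z3) = 9.918 Ω = 9.918∠0.0° Ω.
Step 5 — Source phasor: V = 24∠-91.8° V = -0.7539 - j23.99 V.
Step 6 — Ohm's law: I = V / Z_total = (-0.7539 - j23.99) / (9.918) = -0.07601 - j2.419 A.
Step 7 — Convert to polar: |I| = 2.42 A, ∠I = -91.8°.

I = 2.42∠-91.8° A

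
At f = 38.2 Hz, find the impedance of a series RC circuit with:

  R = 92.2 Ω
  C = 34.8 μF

Step 1 — Angular frequency: ω = 2π·f = 2π·38.2 = 240 rad/s.
Step 2 — Component impedances:
  R: Z = R = 92.2 Ω
  C: Z = 1/(jωC) = -j/(ω·C) = 0 - j119.7 Ω
Step 3 — Series combination: Z_total = R + C = 92.2 - j119.7 Ω = 151.1∠-52.4° Ω.

Z = 92.2 - j119.7 Ω = 151.1∠-52.4° Ω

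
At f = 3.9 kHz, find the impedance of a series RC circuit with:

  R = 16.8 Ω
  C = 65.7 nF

Step 1 — Angular frequency: ω = 2π·f = 2π·3900 = 2.45e+04 rad/s.
Step 2 — Component impedances:
  R: Z = R = 16.8 Ω
  C: Z = 1/(jωC) = -j/(ω·C) = 0 - j621.1 Ω
Step 3 — Series combination: Z_total = R + C = 16.8 - j621.1 Ω = 621.4∠-88.5° Ω.

Z = 16.8 - j621.1 Ω = 621.4∠-88.5° Ω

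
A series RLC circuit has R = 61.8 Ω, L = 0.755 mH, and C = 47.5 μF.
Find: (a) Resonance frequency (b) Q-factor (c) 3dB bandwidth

Step 1 — Resonance: ω₀ = 1/√(LC) = 1/√(0.000755·4.75e-05) = 5281 rad/s.
Step 2 — f₀ = ω₀/(2π) = 840.4 Hz.
Step 3 — Series Q: Q = ω₀L/R = 5281·0.000755/61.8 = 0.06451.
Step 4 — Bandwidth: Δω = ω₀/Q = 8.185e+04 rad/s; BW = Δω/(2π) = 1.303e+04 Hz.

(a) f₀ = 840.4 Hz  (b) Q = 0.06451  (c) BW = 1.303e+04 Hz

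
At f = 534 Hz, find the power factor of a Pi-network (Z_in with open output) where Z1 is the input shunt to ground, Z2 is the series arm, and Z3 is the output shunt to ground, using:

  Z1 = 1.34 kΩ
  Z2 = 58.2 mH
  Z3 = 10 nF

Step 1 — Angular frequency: ω = 2π·f = 2π·534 = 3355 rad/s.
Step 2 — Component impedances:
  Z1: Z = R = 1340 Ω
  Z2: Z = jωL = j·3355·0.0582 = 0 + j195.3 Ω
  Z3: Z = 1/(jωC) = -j/(ω·C) = 0 - j2.98e+04 Ω
Step 3 — With open output, the series arm Z2 and the output shunt Z3 appear in series to ground: Z2 + Z3 = 0 - j2.961e+04 Ω.
Step 4 — Parallel with input shunt Z1: Z_in = Z1 || (Z2 + Z3) = 1337 - j60.52 Ω = 1339∠-2.6° Ω.
Step 5 — Power factor: PF = cos(φ) = Re(Z)/|Z| = 1337.3/1338.6 = 0.999.
Step 6 — Type: Im(Z) = -60.52 ⇒ leading (phase φ = -2.6°).

PF = 0.999 (leading, φ = -2.6°)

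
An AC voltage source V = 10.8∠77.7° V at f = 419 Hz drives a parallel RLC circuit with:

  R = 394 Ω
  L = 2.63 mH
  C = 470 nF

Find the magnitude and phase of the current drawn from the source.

Step 1 — Angular frequency: ω = 2π·f = 2π·419 = 2633 rad/s.
Step 2 — Component impedances:
  R: Z = R = 394 Ω
  L: Z = jωL = j·2633·0.00263 = 0 + j6.924 Ω
  C: Z = 1/(jωC) = -j/(ω·C) = 0 - j808.2 Ω
Step 3 — Parallel combination: 1/Z_total = 1/R + 1/L + 1/C; Z_total = 0.1237 + j6.982 Ω = 6.983∠89.0° Ω.
Step 4 — Source phasor: V = 10.8∠77.7° V = 2.301 + j10.55 V.
Step 5 — Ohm's law: I = V / Z_total = (2.301 + j10.55) / (0.1237 + j6.982) = 1.517 - j0.3027 A.
Step 6 — Convert to polar: |I| = 1.547 A, ∠I = -11.3°.

I = 1.547∠-11.3° A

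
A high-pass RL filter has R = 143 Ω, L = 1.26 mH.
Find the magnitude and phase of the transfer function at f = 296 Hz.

Step 1 — Angular frequency: ω = 2π·296 = 1860 rad/s.
Step 2 — Transfer function: H(jω) = jωL/(R + jωL).
Step 3 — Numerator jωL = j·2.343; denominator R + jωL = 143 + j2.343.
Step 4 — H = 0.0002685 + j0.01638.
Step 5 — Magnitude: |H| = 0.01639 (-35.7 dB); phase: φ = 89.1°.

|H| = 0.01639 (-35.7 dB), φ = 89.1°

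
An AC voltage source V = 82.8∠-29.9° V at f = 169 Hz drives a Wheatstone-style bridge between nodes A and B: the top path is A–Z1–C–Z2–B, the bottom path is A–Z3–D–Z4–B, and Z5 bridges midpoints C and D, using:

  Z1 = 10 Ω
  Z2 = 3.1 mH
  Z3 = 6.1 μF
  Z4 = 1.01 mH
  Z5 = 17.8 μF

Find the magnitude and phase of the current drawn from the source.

Step 1 — Angular frequency: ω = 2π·f = 2π·169 = 1062 rad/s.
Step 2 — Component impedances:
  Z1: Z = R = 10 Ω
  Z2: Z = jωL = j·1062·0.0031 = 0 + j3.292 Ω
  Z3: Z = 1/(jωC) = -j/(ω·C) = 0 - j154.4 Ω
  Z4: Z = jωL = j·1062·0.00101 = 0 + j1.072 Ω
  Z5: Z = 1/(jωC) = -j/(ω·C) = 0 - j52.91 Ω
Step 3 — Bridge requires nodal analysis (the Z5 bridge couples midpoints C and D, so the two paths cannot be reduced to a simple series/parallel combination). Setting node B to ground and injecting 1 A at node A, the 3-node admittance system at A, C, D solves to V_A = Z_AB = 10.44 + j2.903 Ω = 10.83∠15.5° Ω.
Step 4 — Source phasor: V = 82.8∠-29.9° V = 71.78 - j41.27 V.
Step 5 — Ohm's law: I = V / Z_total = (71.78 - j41.27) / (10.44 + j2.903) = 5.362 - j5.445 A.
Step 6 — Convert to polar: |I| = 7.642 A, ∠I = -45.4°.

I = 7.642∠-45.4° A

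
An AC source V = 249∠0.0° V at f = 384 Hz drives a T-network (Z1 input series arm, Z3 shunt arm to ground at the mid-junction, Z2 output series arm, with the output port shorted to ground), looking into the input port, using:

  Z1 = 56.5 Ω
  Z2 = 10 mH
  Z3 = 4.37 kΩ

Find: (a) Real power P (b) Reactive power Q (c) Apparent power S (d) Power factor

Step 1 — Angular frequency: ω = 2π·f = 2π·384 = 2413 rad/s.
Step 2 — Component impedances:
  Z1: Z = R = 56.5 Ω
  Z2: Z = jωL = j·2413·0.01 = 0 + j24.13 Ω
  Z3: Z = R = 4370 Ω
Step 3 — With the output port shorted to ground, the output series arm Z2 runs from the junction to ground; the shunt arm Z3 also runs from the junction to ground. They appear in parallel: Z3 || Z2 = 0.1332 + j24.13 Ω.
Step 4 — Series with input arm Z1: Z_in = Z1 + (Z3 || Z2) = 56.63 + j24.13 Ω = 61.56∠23.1° Ω.
Step 5 — Source phasor: V = 249∠0.0° V = 249 V.
Step 6 — Current: I = V / Z = 3.721 - j1.585 A = 4.045∠-23.1° A.
Step 7 — Complex power: S = V·I* = 926.6 + j394.8 VA.
Step 8 — Real power: P = Re(S) = 926.6 W.
Step 9 — Reactive power: Q = Im(S) = 394.8 VAR.
Step 10 — Apparent power: |S| = 1007 VA.
Step 11 — Power factor: PF = P/|S| = 0.92 (lagging).

(a) P = 926.6 W  (b) Q = 394.8 VAR  (c) S = 1007 VA  (d) PF = 0.92 (lagging)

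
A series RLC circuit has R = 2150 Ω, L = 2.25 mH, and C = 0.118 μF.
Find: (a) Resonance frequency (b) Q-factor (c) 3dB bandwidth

Step 1 — Resonance condition Im(Z)=0 gives ω₀ = 1/√(LC).
Step 2 — ω₀ = 1/√(0.00225·1.18e-07) = 6.137e+04 rad/s.
Step 3 — f₀ = ω₀/(2π) = 9768 Hz.
Step 4 — Series Q: Q = ω₀L/R = 6.137e+04·0.00225/2150 = 0.06423.
Step 5 — 3dB bandwidth: Δω = ω₀/Q = 9.556e+05 rad/s; BW = Δω/(2π) = 1.521e+05 Hz.

(a) f₀ = 9768 Hz  (b) Q = 0.06423  (c) BW = 1.521e+05 Hz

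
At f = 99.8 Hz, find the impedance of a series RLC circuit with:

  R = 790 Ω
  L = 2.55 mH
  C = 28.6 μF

Step 1 — Angular frequency: ω = 2π·f = 2π·99.8 = 627.1 rad/s.
Step 2 — Component impedances:
  R: Z = R = 790 Ω
  L: Z = jωL = j·627.1·0.00255 = 0 + j1.599 Ω
  C: Z = 1/(jωC) = -j/(ω·C) = 0 - j55.76 Ω
Step 3 — Series combination: Z_total = R + L + C = 790 - j54.16 Ω = 791.9∠-3.9° Ω.

Z = 790 - j54.16 Ω = 791.9∠-3.9° Ω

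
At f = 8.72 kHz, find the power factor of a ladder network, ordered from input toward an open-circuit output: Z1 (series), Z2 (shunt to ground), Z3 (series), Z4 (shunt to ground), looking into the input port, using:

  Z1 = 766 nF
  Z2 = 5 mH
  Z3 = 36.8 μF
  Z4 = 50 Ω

Step 1 — Angular frequency: ω = 2π·f = 2π·8720 = 5.479e+04 rad/s.
Step 2 — Component impedances:
  Z1: Z = 1/(jωC) = -j/(ω·C) = 0 - j23.83 Ω
  Z2: Z = jωL = j·5.479e+04·0.005 = 0 + j273.9 Ω
  Z3: Z = 1/(jωC) = -j/(ω·C) = 0 - j0.496 Ω
  Z4: Z = R = 50 Ω
Step 3 — Ladder network (open output): work backward from the far end, alternating series and parallel combinations. Z_in = 48.56 - j15.45 Ω = 50.96∠-17.6° Ω.
Step 4 — Power factor: PF = cos(φ) = Re(Z)/|Z| = 48.558/50.955 = 0.953.
Step 5 — Type: Im(Z) = -15.45 ⇒ leading (phase φ = -17.6°).

PF = 0.953 (leading, φ = -17.6°)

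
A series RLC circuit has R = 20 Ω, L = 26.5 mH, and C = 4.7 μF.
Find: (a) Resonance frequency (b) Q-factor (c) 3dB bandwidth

Step 1 — Resonance: ω₀ = 1/√(LC) = 1/√(0.0265·4.7e-06) = 2834 rad/s.
Step 2 — f₀ = ω₀/(2π) = 451 Hz.
Step 3 — Series Q: Q = ω₀L/R = 2834·0.0265/20 = 3.754.
Step 4 — Bandwidth: Δω = ω₀/Q = 754.7 rad/s; BW = Δω/(2π) = 120.1 Hz.

(a) f₀ = 451 Hz  (b) Q = 3.754  (c) BW = 120.1 Hz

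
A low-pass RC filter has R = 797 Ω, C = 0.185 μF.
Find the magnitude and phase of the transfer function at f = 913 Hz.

Step 1 — Angular frequency: ω = 2π·913 = 5737 rad/s.
Step 2 — Transfer function: H(jω) = 1/(1 + jωRC).
Step 3 — Denominator: 1 + jωRC = 1 + j·5737·797·1.85e-07 = 1 + j0.8458.
Step 4 — H = 0.5829 - j0.4931.
Step 5 — Magnitude: |H| = 0.7635 (-2.3 dB); phase: φ = -40.2°.

|H| = 0.7635 (-2.3 dB), φ = -40.2°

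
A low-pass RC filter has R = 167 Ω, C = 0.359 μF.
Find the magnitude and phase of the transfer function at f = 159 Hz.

Step 1 — Angular frequency: ω = 2π·159 = 999 rad/s.
Step 2 — Transfer function: H(jω) = 1/(1 + jωRC).
Step 3 — Denominator: 1 + jωRC = 1 + j·999·167·3.59e-07 = 1 + j0.05989.
Step 4 — H = 0.9964 - j0.05968.
Step 5 — Magnitude: |H| = 0.9982 (-0.0 dB); phase: φ = -3.4°.

|H| = 0.9982 (-0.0 dB), φ = -3.4°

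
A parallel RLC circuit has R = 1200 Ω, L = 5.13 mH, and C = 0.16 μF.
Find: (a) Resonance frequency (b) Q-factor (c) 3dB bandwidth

Step 1 — Resonance: ω₀ = 1/√(LC) = 1/√(0.00513·1.6e-07) = 3.49e+04 rad/s.
Step 2 — f₀ = ω₀/(2π) = 5555 Hz.
Step 3 — Parallel Q: Q = R/(ω₀L) = 1200/(3.49e+04·0.00513) = 6.702.
Step 4 — Bandwidth: Δω = ω₀/Q = 5208 rad/s; BW = Δω/(2π) = 828.9 Hz.

(a) f₀ = 5555 Hz  (b) Q = 6.702  (c) BW = 828.9 Hz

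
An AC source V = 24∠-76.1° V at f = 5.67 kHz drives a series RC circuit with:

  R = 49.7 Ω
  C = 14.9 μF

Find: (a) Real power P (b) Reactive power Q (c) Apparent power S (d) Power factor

Step 1 — Angular frequency: ω = 2π·f = 2π·5670 = 3.563e+04 rad/s.
Step 2 — Component impedances:
  R: Z = R = 49.7 Ω
  C: Z = 1/(jωC) = -j/(ω·C) = 0 - j1.884 Ω
Step 3 — Series combination: Z_total = R + C = 49.7 - j1.884 Ω = 49.74∠-2.2° Ω.
Step 4 — Source phasor: V = 24∠-76.1° V = 5.765 - j23.3 V.
Step 5 — Current: I = V / Z = 0.1336 - j0.4637 A = 0.4826∠-73.9° A.
Step 6 — Complex power: S = V·I* = 11.57 - j0.4387 VA.
Step 7 — Real power: P = Re(S) = 11.57 W.
Step 8 — Reactive power: Q = Im(S) = -0.4387 VAR.
Step 9 — Apparent power: |S| = 11.58 VA.
Step 10 — Power factor: PF = P/|S| = 0.9993 (leading).

(a) P = 11.57 W  (b) Q = -0.4387 VAR  (c) S = 11.58 VA  (d) PF = 0.9993 (leading)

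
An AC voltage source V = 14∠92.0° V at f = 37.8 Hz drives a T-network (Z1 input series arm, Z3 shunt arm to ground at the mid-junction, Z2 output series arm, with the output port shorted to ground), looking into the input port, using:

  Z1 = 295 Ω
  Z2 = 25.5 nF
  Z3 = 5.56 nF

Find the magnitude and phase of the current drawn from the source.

Step 1 — Angular frequency: ω = 2π·f = 2π·37.8 = 237.5 rad/s.
Step 2 — Component impedances:
  Z1: Z = R = 295 Ω
  Z2: Z = 1/(jωC) = -j/(ω·C) = 0 - j1.651e+05 Ω
  Z3: Z = 1/(jωC) = -j/(ω·C) = 0 - j7.573e+05 Ω
Step 3 — With the output port shorted to ground, the output series arm Z2 runs from the junction to ground; the shunt arm Z3 also runs from the junction to ground. They appear in parallel: Z3 || Z2 = 0 - j1.356e+05 Ω.
Step 4 — Series with input arm Z1: Z_in = Z1 + (Z3 || Z2) = 295 - j1.356e+05 Ω = 1.356e+05∠-89.9° Ω.
Step 5 — Source phasor: V = 14∠92.0° V = -0.4886 + j13.99 V.
Step 6 — Ohm's law: I = V / Z_total = (-0.4886 + j13.99) / (295 - j1.356e+05) = -0.0001032 - j3.38e-06 A.
Step 7 — Convert to polar: |I| = 0.0001033 A, ∠I = -178.1°.

I = 0.0001033∠-178.1° A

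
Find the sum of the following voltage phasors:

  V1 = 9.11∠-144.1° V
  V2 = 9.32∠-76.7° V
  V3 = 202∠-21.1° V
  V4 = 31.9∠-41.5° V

Step 1 — Convert each phasor to rectangular form:
  V1 = 9.11·(cos(-144.1°) + j·sin(-144.1°)) = -7.379 - j5.342 V
  V2 = 9.32·(cos(-76.7°) + j·sin(-76.7°)) = 2.144 - j9.07 V
  V3 = 202·(cos(-21.1°) + j·sin(-21.1°)) = 188.5 - j72.72 V
  V4 = 31.9·(cos(-41.5°) + j·sin(-41.5°)) = 23.89 - j21.14 V
Step 2 — Sum components: V_total = 207.1 - j108.3 V.
Step 3 — Convert to polar: |V_total| = 233.7 V, ∠V_total = -27.6°.

V_total = 233.7∠-27.6° V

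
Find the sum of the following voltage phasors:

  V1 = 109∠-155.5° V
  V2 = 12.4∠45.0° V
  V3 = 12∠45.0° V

Step 1 — Convert each phasor to rectangular form:
  V1 = 109·(cos(-155.5°) + j·sin(-155.5°)) = -99.19 - j45.2 V
  V2 = 12.4·(cos(45.0°) + j·sin(45.0°)) = 8.768 + j8.768 V
  V3 = 12·(cos(45.0°) + j·sin(45.0°)) = 8.485 + j8.485 V
Step 2 — Sum components: V_total = -81.93 - j27.95 V.
Step 3 — Convert to polar: |V_total| = 86.57 V, ∠V_total = -161.2°.

V_total = 86.57∠-161.2° V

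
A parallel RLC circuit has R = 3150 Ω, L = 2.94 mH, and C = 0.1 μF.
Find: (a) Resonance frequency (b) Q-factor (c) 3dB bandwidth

Step 1 — Resonance: ω₀ = 1/√(LC) = 1/√(0.00294·1e-07) = 5.832e+04 rad/s.
Step 2 — f₀ = ω₀/(2π) = 9282 Hz.
Step 3 — Parallel Q: Q = R/(ω₀L) = 3150/(5.832e+04·0.00294) = 18.37.
Step 4 — Bandwidth: Δω = ω₀/Q = 3175 rad/s; BW = Δω/(2π) = 505.3 Hz.

(a) f₀ = 9282 Hz  (b) Q = 18.37  (c) BW = 505.3 Hz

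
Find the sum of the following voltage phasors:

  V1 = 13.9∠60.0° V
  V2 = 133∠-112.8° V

Step 1 — Convert each phasor to rectangular form:
  V1 = 13.9·(cos(60.0°) + j·sin(60.0°)) = 6.95 + j12.04 V
  V2 = 133·(cos(-112.8°) + j·sin(-112.8°)) = -51.54 - j122.6 V
Step 2 — Sum components: V_total = -44.59 - j110.6 V.
Step 3 — Convert to polar: |V_total| = 119.2 V, ∠V_total = -112.0°.

V_total = 119.2∠-112.0° V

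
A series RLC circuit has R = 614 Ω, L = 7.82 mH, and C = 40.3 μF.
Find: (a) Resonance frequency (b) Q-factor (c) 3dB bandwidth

Step 1 — Resonance condition Im(Z)=0 gives ω₀ = 1/√(LC).
Step 2 — ω₀ = 1/√(0.00782·4.03e-05) = 1781 rad/s.
Step 3 — f₀ = ω₀/(2π) = 283.5 Hz.
Step 4 — Series Q: Q = ω₀L/R = 1781·0.00782/614 = 0.02269.
Step 5 — 3dB bandwidth: Δω = ω₀/Q = 7.852e+04 rad/s; BW = Δω/(2π) = 1.25e+04 Hz.

(a) f₀ = 283.5 Hz  (b) Q = 0.02269  (c) BW = 1.25e+04 Hz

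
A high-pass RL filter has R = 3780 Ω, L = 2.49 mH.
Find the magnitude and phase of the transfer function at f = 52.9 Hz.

Step 1 — Angular frequency: ω = 2π·52.9 = 332.4 rad/s.
Step 2 — Transfer function: H(jω) = jωL/(R + jωL).
Step 3 — Numerator jωL = j·0.8276; denominator R + jωL = 3780 + j0.8276.
Step 4 — H = 4.794e-08 + j0.0002189.
Step 5 — Magnitude: |H| = 0.0002189 (-73.2 dB); phase: φ = 90.0°.

|H| = 0.0002189 (-73.2 dB), φ = 90.0°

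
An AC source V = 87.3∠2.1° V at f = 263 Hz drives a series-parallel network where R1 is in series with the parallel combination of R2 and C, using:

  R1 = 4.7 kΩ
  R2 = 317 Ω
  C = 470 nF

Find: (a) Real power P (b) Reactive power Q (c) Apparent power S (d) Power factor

Step 1 — Angular frequency: ω = 2π·f = 2π·263 = 1652 rad/s.
Step 2 — Component impedances:
  R1: Z = R = 4700 Ω
  R2: Z = R = 317 Ω
  C: Z = 1/(jωC) = -j/(ω·C) = 0 - j1288 Ω
Step 3 — Parallel branch: R2 || C = 1/(1/R2 + 1/C) = 298.9 - j73.59 Ω.
Step 4 — Series with R1: Z_total = R1 + (R2 || C) = 4999 - j73.59 Ω = 4999∠-0.8° Ω.
Step 5 — Source phasor: V = 87.3∠2.1° V = 87.24 + j3.199 V.
Step 6 — Current: I = V / Z = 0.01744 + j0.0008967 A = 0.01746∠2.9° A.
Step 7 — Complex power: S = V·I* = 1.524 - j0.02244 VA.
Step 8 — Real power: P = Re(S) = 1.524 W.
Step 9 — Reactive power: Q = Im(S) = -0.02244 VAR.
Step 10 — Apparent power: |S| = 1.524 VA.
Step 11 — Power factor: PF = P/|S| = 0.9999 (leading).

(a) P = 1.524 W  (b) Q = -0.02244 VAR  (c) S = 1.524 VA  (d) PF = 0.9999 (leading)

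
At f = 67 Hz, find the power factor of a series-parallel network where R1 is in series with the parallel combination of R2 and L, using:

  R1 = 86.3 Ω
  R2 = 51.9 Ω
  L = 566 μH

Step 1 — Angular frequency: ω = 2π·f = 2π·67 = 421 rad/s.
Step 2 — Component impedances:
  R1: Z = R = 86.3 Ω
  R2: Z = R = 51.9 Ω
  L: Z = jωL = j·421·0.000566 = 0 + j0.2383 Ω
Step 3 — Parallel branch: R2 || L = 1/(1/R2 + 1/L) = 0.001094 + j0.2383 Ω.
Step 4 — Series with R1: Z_total = R1 + (R2 || L) = 86.3 + j0.2383 Ω = 86.3∠0.2° Ω.
Step 5 — Power factor: PF = cos(φ) = Re(Z)/|Z| = 86.3/86.3 = 1.
Step 6 — Type: Im(Z) = 0.2383 ⇒ lagging (phase φ = 0.2°).

PF = 1 (lagging, φ = 0.2°)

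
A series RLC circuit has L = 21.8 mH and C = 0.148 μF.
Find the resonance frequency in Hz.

Step 1 — Resonance condition Im(Z)=0 gives ω₀ = 1/√(LC).
Step 2 — ω₀ = 1/√(0.0218·1.48e-07) = 1.761e+04 rad/s.
Step 3 — f₀ = ω₀/(2π) = 2802 Hz.

f₀ = 2802 Hz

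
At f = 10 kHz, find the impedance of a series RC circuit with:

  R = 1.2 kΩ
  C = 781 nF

Step 1 — Angular frequency: ω = 2π·f = 2π·1e+04 = 6.283e+04 rad/s.
Step 2 — Component impedances:
  R: Z = R = 1200 Ω
  C: Z = 1/(jωC) = -j/(ω·C) = 0 - j20.38 Ω
Step 3 — Series combination: Z_total = R + C = 1200 - j20.38 Ω = 1200∠-1.0° Ω.

Z = 1200 - j20.38 Ω = 1200∠-1.0° Ω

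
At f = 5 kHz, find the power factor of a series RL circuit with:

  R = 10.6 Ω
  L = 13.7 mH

Step 1 — Angular frequency: ω = 2π·f = 2π·5000 = 3.142e+04 rad/s.
Step 2 — Component impedances:
  R: Z = R = 10.6 Ω
  L: Z = jωL = j·3.142e+04·0.0137 = 0 + j430.4 Ω
Step 3 — Series combination: Z_total = R + L = 10.6 + j430.4 Ω = 430.5∠88.6° Ω.
Step 4 — Power factor: PF = cos(φ) = Re(Z)/|Z| = 10.6/430.5 = 0.02462.
Step 5 — Type: Im(Z) = 430.4 ⇒ lagging (phase φ = 88.6°).

PF = 0.02462 (lagging, φ = 88.6°)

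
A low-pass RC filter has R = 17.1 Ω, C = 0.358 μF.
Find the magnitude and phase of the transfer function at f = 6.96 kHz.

Step 1 — Angular frequency: ω = 2π·6960 = 4.373e+04 rad/s.
Step 2 — Transfer function: H(jω) = 1/(1 + jωRC).
Step 3 — Denominator: 1 + jωRC = 1 + j·4.373e+04·17.1·3.58e-07 = 1 + j0.2677.
Step 4 — H = 0.9331 - j0.2498.
Step 5 — Magnitude: |H| = 0.966 (-0.3 dB); phase: φ = -15.0°.

|H| = 0.966 (-0.3 dB), φ = -15.0°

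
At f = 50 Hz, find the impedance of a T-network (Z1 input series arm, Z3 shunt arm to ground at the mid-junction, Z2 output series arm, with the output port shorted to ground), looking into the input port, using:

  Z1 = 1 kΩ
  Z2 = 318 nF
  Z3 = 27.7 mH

Step 1 — Angular frequency: ω = 2π·f = 2π·50 = 314.2 rad/s.
Step 2 — Component impedances:
  Z1: Z = R = 1000 Ω
  Z2: Z = 1/(jωC) = -j/(ω·C) = 0 - j1.001e+04 Ω
  Z3: Z = jωL = j·314.2·0.0277 = 0 + j8.702 Ω
Step 3 — With the output port shorted to ground, the output series arm Z2 runs from the junction to ground; the shunt arm Z3 also runs from the junction to ground. They appear in parallel: Z3 || Z2 = 0 + j8.71 Ω.
Step 4 — Series with input arm Z1: Z_in = Z1 + (Z3 || Z2) = 1000 + j8.71 Ω = 1000∠0.5° Ω.

Z = 1000 + j8.71 Ω = 1000∠0.5° Ω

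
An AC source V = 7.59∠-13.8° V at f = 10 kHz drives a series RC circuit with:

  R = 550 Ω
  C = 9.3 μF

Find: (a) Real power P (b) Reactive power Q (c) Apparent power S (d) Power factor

Step 1 — Angular frequency: ω = 2π·f = 2π·1e+04 = 6.283e+04 rad/s.
Step 2 — Component impedances:
  R: Z = R = 550 Ω
  C: Z = 1/(jωC) = -j/(ω·C) = 0 - j1.711 Ω
Step 3 — Series combination: Z_total = R + C = 550 - j1.711 Ω = 550∠-0.2° Ω.
Step 4 — Source phasor: V = 7.59∠-13.8° V = 7.371 - j1.81 V.
Step 5 — Current: I = V / Z = 0.01341 - j0.00325 A = 0.0138∠-13.6° A.
Step 6 — Complex power: S = V·I* = 0.1047 - j0.0003259 VA.
Step 7 — Real power: P = Re(S) = 0.1047 W.
Step 8 — Reactive power: Q = Im(S) = -0.0003259 VAR.
Step 9 — Apparent power: |S| = 0.1047 VA.
Step 10 — Power factor: PF = P/|S| = 1 (leading).

(a) P = 0.1047 W  (b) Q = -0.0003259 VAR  (c) S = 0.1047 VA  (d) PF = 1 (leading)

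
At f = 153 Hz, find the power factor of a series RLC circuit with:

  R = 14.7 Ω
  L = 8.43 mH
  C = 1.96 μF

Step 1 — Angular frequency: ω = 2π·f = 2π·153 = 961.3 rad/s.
Step 2 — Component impedances:
  R: Z = R = 14.7 Ω
  L: Z = jωL = j·961.3·0.00843 = 0 + j8.104 Ω
  C: Z = 1/(jωC) = -j/(ω·C) = 0 - j530.7 Ω
Step 3 — Series combination: Z_total = R + L + C = 14.7 - j522.6 Ω = 522.8∠-88.4° Ω.
Step 4 — Power factor: PF = cos(φ) = Re(Z)/|Z| = 14.7/522.8 = 0.02812.
Step 5 — Type: Im(Z) = -522.6 ⇒ leading (phase φ = -88.4°).

PF = 0.02812 (leading, φ = -88.4°)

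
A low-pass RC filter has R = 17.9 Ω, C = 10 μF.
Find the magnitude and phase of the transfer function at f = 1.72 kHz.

Step 1 — Angular frequency: ω = 2π·1720 = 1.081e+04 rad/s.
Step 2 — Transfer function: H(jω) = 1/(1 + jωRC).
Step 3 — Denominator: 1 + jωRC = 1 + j·1.081e+04·17.9·1e-05 = 1 + j1.934.
Step 4 — H = 0.2109 - j0.4079.
Step 5 — Magnitude: |H| = 0.4592 (-6.8 dB); phase: φ = -62.7°.

|H| = 0.4592 (-6.8 dB), φ = -62.7°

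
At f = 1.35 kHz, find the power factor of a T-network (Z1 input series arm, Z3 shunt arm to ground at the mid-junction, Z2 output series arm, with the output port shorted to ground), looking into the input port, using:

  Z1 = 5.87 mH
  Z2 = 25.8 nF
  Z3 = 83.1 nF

Step 1 — Angular frequency: ω = 2π·f = 2π·1350 = 8482 rad/s.
Step 2 — Component impedances:
  Z1: Z = jωL = j·8482·0.00587 = 0 + j49.79 Ω
  Z2: Z = 1/(jωC) = -j/(ω·C) = 0 - j4569 Ω
  Z3: Z = 1/(jωC) = -j/(ω·C) = 0 - j1419 Ω
Step 3 — With the output port shorted to ground, the output series arm Z2 runs from the junction to ground; the shunt arm Z3 also runs from the junction to ground. They appear in parallel: Z3 || Z2 = 0 - j1083 Ω.
Step 4 — Series with input arm Z1: Z_in = Z1 + (Z3 || Z2) = 0 - j1033 Ω = 1033∠-90.0° Ω.
Step 5 — Power factor: PF = cos(φ) = Re(Z)/|Z| = 0/1033 = 0.
Step 6 — Type: Im(Z) = -1033 ⇒ leading (phase φ = -90.0°).

PF = 0 (leading, φ = -90.0°)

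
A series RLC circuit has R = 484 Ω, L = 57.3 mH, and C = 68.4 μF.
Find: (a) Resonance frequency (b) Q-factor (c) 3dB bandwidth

Step 1 — Resonance: ω₀ = 1/√(LC) = 1/√(0.0573·6.84e-05) = 505.1 rad/s.
Step 2 — f₀ = ω₀/(2π) = 80.39 Hz.
Step 3 — Series Q: Q = ω₀L/R = 505.1·0.0573/484 = 0.0598.
Step 4 — Bandwidth: Δω = ω₀/Q = 8447 rad/s; BW = Δω/(2π) = 1344 Hz.

(a) f₀ = 80.39 Hz  (b) Q = 0.0598  (c) BW = 1344 Hz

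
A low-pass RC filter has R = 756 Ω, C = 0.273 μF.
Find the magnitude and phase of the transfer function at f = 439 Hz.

Step 1 — Angular frequency: ω = 2π·439 = 2758 rad/s.
Step 2 — Transfer function: H(jω) = 1/(1 + jωRC).
Step 3 — Denominator: 1 + jωRC = 1 + j·2758·756·2.73e-07 = 1 + j0.5693.
Step 4 — H = 0.7552 - j0.4299.
Step 5 — Magnitude: |H| = 0.869 (-1.2 dB); phase: φ = -29.7°.

|H| = 0.869 (-1.2 dB), φ = -29.7°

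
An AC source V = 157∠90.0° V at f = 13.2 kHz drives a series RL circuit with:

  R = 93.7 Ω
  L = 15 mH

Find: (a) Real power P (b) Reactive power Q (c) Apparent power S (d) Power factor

Step 1 — Angular frequency: ω = 2π·f = 2π·1.32e+04 = 8.294e+04 rad/s.
Step 2 — Component impedances:
  R: Z = R = 93.7 Ω
  L: Z = jωL = j·8.294e+04·0.015 = 0 + j1244 Ω
Step 3 — Series combination: Z_total = R + L = 93.7 + j1244 Ω = 1248∠85.7° Ω.
Step 4 — Source phasor: V = 157∠90.0° V = 0 + j157 V.
Step 5 — Current: I = V / Z = 0.1255 + j0.009451 A = 0.1258∠4.3° A.
Step 6 — Complex power: S = V·I* = 1.484 + j19.7 VA.
Step 7 — Real power: P = Re(S) = 1.484 W.
Step 8 — Reactive power: Q = Im(S) = 19.7 VAR.
Step 9 — Apparent power: |S| = 19.76 VA.
Step 10 — Power factor: PF = P/|S| = 0.0751 (lagging).

(a) P = 1.484 W  (b) Q = 19.7 VAR  (c) S = 19.76 VA  (d) PF = 0.0751 (lagging)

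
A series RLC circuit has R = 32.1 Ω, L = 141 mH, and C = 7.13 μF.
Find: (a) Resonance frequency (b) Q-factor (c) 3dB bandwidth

Step 1 — Resonance condition Im(Z)=0 gives ω₀ = 1/√(LC).
Step 2 — ω₀ = 1/√(0.141·7.13e-06) = 997.3 rad/s.
Step 3 — f₀ = ω₀/(2π) = 158.7 Hz.
Step 4 — Series Q: Q = ω₀L/R = 997.3·0.141/32.1 = 4.381.
Step 5 — 3dB bandwidth: Δω = ω₀/Q = 227.7 rad/s; BW = Δω/(2π) = 36.23 Hz.

(a) f₀ = 158.7 Hz  (b) Q = 4.381  (c) BW = 36.23 Hz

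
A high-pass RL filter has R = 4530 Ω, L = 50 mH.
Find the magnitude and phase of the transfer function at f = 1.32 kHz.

Step 1 — Angular frequency: ω = 2π·1320 = 8294 rad/s.
Step 2 — Transfer function: H(jω) = jωL/(R + jωL).
Step 3 — Numerator jωL = j·414.7; denominator R + jωL = 4530 + j414.7.
Step 4 — H = 0.00831 + j0.09078.
Step 5 — Magnitude: |H| = 0.09116 (-20.8 dB); phase: φ = 84.8°.

|H| = 0.09116 (-20.8 dB), φ = 84.8°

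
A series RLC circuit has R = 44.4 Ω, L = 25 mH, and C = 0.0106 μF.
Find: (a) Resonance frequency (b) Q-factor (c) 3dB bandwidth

Step 1 — Resonance: ω₀ = 1/√(LC) = 1/√(0.025·1.06e-08) = 6.143e+04 rad/s.
Step 2 — f₀ = ω₀/(2π) = 9777 Hz.
Step 3 — Series Q: Q = ω₀L/R = 6.143e+04·0.025/44.4 = 34.59.
Step 4 — Bandwidth: Δω = ω₀/Q = 1776 rad/s; BW = Δω/(2π) = 282.7 Hz.

(a) f₀ = 9777 Hz  (b) Q = 34.59  (c) BW = 282.7 Hz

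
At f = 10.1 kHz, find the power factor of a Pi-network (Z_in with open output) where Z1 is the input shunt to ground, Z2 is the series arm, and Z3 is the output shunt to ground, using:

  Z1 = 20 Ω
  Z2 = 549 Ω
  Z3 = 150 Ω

Step 1 — Angular frequency: ω = 2π·f = 2π·1.01e+04 = 6.346e+04 rad/s.
Step 2 — Component impedances:
  Z1: Z = R = 20 Ω
  Z2: Z = R = 549 Ω
  Z3: Z = R = 150 Ω
Step 3 — With open output, the series arm Z2 and the output shunt Z3 appear in series to ground: Z2 + Z3 = 699 Ω.
Step 4 — Parallel with input shunt Z1: Z_in = Z1 || (Z2 + Z3) = 19.44 Ω = 19.44∠0.0° Ω.
Step 5 — Power factor: PF = cos(φ) = Re(Z)/|Z| = 19.44/19.44 = 1.
Step 6 — Type: Im(Z) = 0 ⇒ unity (phase φ = 0.0°).

PF = 1 (unity, φ = 0.0°)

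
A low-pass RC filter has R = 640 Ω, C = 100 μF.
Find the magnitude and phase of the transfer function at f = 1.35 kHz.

Step 1 — Angular frequency: ω = 2π·1350 = 8482 rad/s.
Step 2 — Transfer function: H(jω) = 1/(1 + jωRC).
Step 3 — Denominator: 1 + jωRC = 1 + j·8482·640·0.0001 = 1 + j542.9.
Step 4 — H = 3.393e-06 - j0.001842.
Step 5 — Magnitude: |H| = 0.001842 (-54.7 dB); phase: φ = -89.9°.

|H| = 0.001842 (-54.7 dB), φ = -89.9°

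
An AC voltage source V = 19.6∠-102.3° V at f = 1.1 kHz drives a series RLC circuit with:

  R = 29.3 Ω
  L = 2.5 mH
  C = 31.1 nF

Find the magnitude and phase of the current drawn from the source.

Step 1 — Angular frequency: ω = 2π·f = 2π·1100 = 6912 rad/s.
Step 2 — Component impedances:
  R: Z = R = 29.3 Ω
  L: Z = jωL = j·6912·0.0025 = 0 + j17.28 Ω
  C: Z = 1/(jωC) = -j/(ω·C) = 0 - j4652 Ω
Step 3 — Series combination: Z_total = R + L + C = 29.3 - j4635 Ω = 4635∠-89.6° Ω.
Step 4 — Source phasor: V = 19.6∠-102.3° V = -4.175 - j19.15 V.
Step 5 — Ohm's law: I = V / Z_total = (-4.175 - j19.15) / (29.3 - j4635) = 0.004126 - j0.0009269 A.
Step 6 — Convert to polar: |I| = 0.004229 A, ∠I = -12.7°.

I = 0.004229∠-12.7° A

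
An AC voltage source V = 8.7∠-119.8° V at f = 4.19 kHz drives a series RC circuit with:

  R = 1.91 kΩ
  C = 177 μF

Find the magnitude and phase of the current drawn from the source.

Step 1 — Angular frequency: ω = 2π·f = 2π·4190 = 2.633e+04 rad/s.
Step 2 — Component impedances:
  R: Z = R = 1910 Ω
  C: Z = 1/(jωC) = -j/(ω·C) = 0 - j0.2146 Ω
Step 3 — Series combination: Z_total = R + C = 1910 - j0.2146 Ω = 1910∠-0.0° Ω.
Step 4 — Source phasor: V = 8.7∠-119.8° V = -4.324 - j7.55 V.
Step 5 — Ohm's law: I = V / Z_total = (-4.324 - j7.55) / (1910 - j0.2146) = -0.002263 - j0.003953 A.
Step 6 — Convert to polar: |I| = 0.004555 A, ∠I = -119.8°.

I = 0.004555∠-119.8° A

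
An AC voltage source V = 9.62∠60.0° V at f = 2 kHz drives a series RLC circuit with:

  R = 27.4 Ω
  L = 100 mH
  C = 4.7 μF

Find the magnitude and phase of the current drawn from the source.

Step 1 — Angular frequency: ω = 2π·f = 2π·2000 = 1.257e+04 rad/s.
Step 2 — Component impedances:
  R: Z = R = 27.4 Ω
  L: Z = jωL = j·1.257e+04·0.1 = 0 + j1257 Ω
  C: Z = 1/(jωC) = -j/(ω·C) = 0 - j16.93 Ω
Step 3 — Series combination: Z_total = R + L + C = 27.4 + j1240 Ω = 1240∠88.7° Ω.
Step 4 — Source phasor: V = 9.62∠60.0° V = 4.81 + j8.331 V.
Step 5 — Ohm's law: I = V / Z_total = (4.81 + j8.331) / (27.4 + j1240) = 0.006803 - j0.00373 A.
Step 6 — Convert to polar: |I| = 0.007758 A, ∠I = -28.7°.

I = 0.007758∠-28.7° A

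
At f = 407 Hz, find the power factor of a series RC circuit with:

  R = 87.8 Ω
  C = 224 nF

Step 1 — Angular frequency: ω = 2π·f = 2π·407 = 2557 rad/s.
Step 2 — Component impedances:
  R: Z = R = 87.8 Ω
  C: Z = 1/(jωC) = -j/(ω·C) = 0 - j1746 Ω
Step 3 — Series combination: Z_total = R + C = 87.8 - j1746 Ω = 1748∠-87.1° Ω.
Step 4 — Power factor: PF = cos(φ) = Re(Z)/|Z| = 87.8/1748 = 0.05023.
Step 5 — Type: Im(Z) = -1746 ⇒ leading (phase φ = -87.1°).

PF = 0.05023 (leading, φ = -87.1°)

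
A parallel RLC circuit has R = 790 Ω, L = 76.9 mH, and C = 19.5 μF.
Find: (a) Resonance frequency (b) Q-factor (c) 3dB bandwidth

Step 1 — Resonance: ω₀ = 1/√(LC) = 1/√(0.0769·1.95e-05) = 816.6 rad/s.
Step 2 — f₀ = ω₀/(2π) = 130 Hz.
Step 3 — Parallel Q: Q = R/(ω₀L) = 790/(816.6·0.0769) = 12.58.
Step 4 — Bandwidth: Δω = ω₀/Q = 64.91 rad/s; BW = Δω/(2π) = 10.33 Hz.

(a) f₀ = 130 Hz  (b) Q = 12.58  (c) BW = 10.33 Hz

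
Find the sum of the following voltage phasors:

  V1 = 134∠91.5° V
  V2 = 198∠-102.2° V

Step 1 — Convert each phasor to rectangular form:
  V1 = 134·(cos(91.5°) + j·sin(91.5°)) = -3.508 + j134 V
  V2 = 198·(cos(-102.2°) + j·sin(-102.2°)) = -41.84 - j193.5 V
Step 2 — Sum components: V_total = -45.35 - j59.57 V.
Step 3 — Convert to polar: |V_total| = 74.87 V, ∠V_total = -127.3°.

V_total = 74.87∠-127.3° V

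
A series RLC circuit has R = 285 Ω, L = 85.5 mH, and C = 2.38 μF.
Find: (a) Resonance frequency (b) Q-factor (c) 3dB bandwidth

Step 1 — Resonance condition Im(Z)=0 gives ω₀ = 1/√(LC).
Step 2 — ω₀ = 1/√(0.0855·2.38e-06) = 2217 rad/s.
Step 3 — f₀ = ω₀/(2π) = 352.8 Hz.
Step 4 — Series Q: Q = ω₀L/R = 2217·0.0855/285 = 0.665.
Step 5 — 3dB bandwidth: Δω = ω₀/Q = 3333 rad/s; BW = Δω/(2π) = 530.5 Hz.

(a) f₀ = 352.8 Hz  (b) Q = 0.665  (c) BW = 530.5 Hz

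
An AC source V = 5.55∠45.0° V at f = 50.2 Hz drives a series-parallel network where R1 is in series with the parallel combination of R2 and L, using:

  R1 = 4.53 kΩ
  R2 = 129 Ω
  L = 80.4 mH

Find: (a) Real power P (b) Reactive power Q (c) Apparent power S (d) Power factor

Step 1 — Angular frequency: ω = 2π·f = 2π·50.2 = 315.4 rad/s.
Step 2 — Component impedances:
  R1: Z = R = 4530 Ω
  R2: Z = R = 129 Ω
  L: Z = jωL = j·315.4·0.0804 = 0 + j25.36 Ω
Step 3 — Parallel branch: R2 || L = 1/(1/R2 + 1/L) = 4.8 + j24.42 Ω.
Step 4 — Series with R1: Z_total = R1 + (R2 || L) = 4535 + j24.42 Ω = 4535∠0.3° Ω.
Step 5 — Source phasor: V = 5.55∠45.0° V = 3.924 + j3.924 V.
Step 6 — Current: I = V / Z = 0.00087 + j0.0008607 A = 0.001224∠44.7° A.
Step 7 — Complex power: S = V·I* = 0.006792 + j3.657e-05 VA.
Step 8 — Real power: P = Re(S) = 0.006792 W.
Step 9 — Reactive power: Q = Im(S) = 3.657e-05 VAR.
Step 10 — Apparent power: |S| = 0.006792 VA.
Step 11 — Power factor: PF = P/|S| = 1 (lagging).

(a) P = 0.006792 W  (b) Q = 3.657e-05 VAR  (c) S = 0.006792 VA  (d) PF = 1 (lagging)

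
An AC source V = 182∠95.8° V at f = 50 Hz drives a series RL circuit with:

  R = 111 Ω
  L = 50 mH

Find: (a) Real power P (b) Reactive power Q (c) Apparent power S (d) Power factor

Step 1 — Angular frequency: ω = 2π·f = 2π·50 = 314.2 rad/s.
Step 2 — Component impedances:
  R: Z = R = 111 Ω
  L: Z = jωL = j·314.2·0.05 = 0 + j15.71 Ω
Step 3 — Series combination: Z_total = R + L = 111 + j15.71 Ω = 112.1∠8.1° Ω.
Step 4 — Source phasor: V = 182∠95.8° V = -18.39 + j181.1 V.
Step 5 — Current: I = V / Z = 0.06387 + j1.622 A = 1.623∠87.7° A.
Step 6 — Complex power: S = V·I* = 292.6 + j41.4 VA.
Step 7 — Real power: P = Re(S) = 292.6 W.
Step 8 — Reactive power: Q = Im(S) = 41.4 VAR.
Step 9 — Apparent power: |S| = 295.5 VA.
Step 10 — Power factor: PF = P/|S| = 0.9901 (lagging).

(a) P = 292.6 W  (b) Q = 41.4 VAR  (c) S = 295.5 VA  (d) PF = 0.9901 (lagging)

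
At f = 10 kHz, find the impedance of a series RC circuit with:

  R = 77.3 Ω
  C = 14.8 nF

Step 1 — Angular frequency: ω = 2π·f = 2π·1e+04 = 6.283e+04 rad/s.
Step 2 — Component impedances:
  R: Z = R = 77.3 Ω
  C: Z = 1/(jωC) = -j/(ω·C) = 0 - j1075 Ω
Step 3 — Series combination: Z_total = R + C = 77.3 - j1075 Ω = 1078∠-85.9° Ω.

Z = 77.3 - j1075 Ω = 1078∠-85.9° Ω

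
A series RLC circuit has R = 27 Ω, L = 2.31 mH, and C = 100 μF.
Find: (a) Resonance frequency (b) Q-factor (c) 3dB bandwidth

Step 1 — Resonance condition Im(Z)=0 gives ω₀ = 1/√(LC).
Step 2 — ω₀ = 1/√(0.00231·0.0001) = 2081 rad/s.
Step 3 — f₀ = ω₀/(2π) = 331.1 Hz.
Step 4 — Series Q: Q = ω₀L/R = 2081·0.00231/27 = 0.178.
Step 5 — 3dB bandwidth: Δω = ω₀/Q = 1.169e+04 rad/s; BW = Δω/(2π) = 1860 Hz.

(a) f₀ = 331.1 Hz  (b) Q = 0.178  (c) BW = 1860 Hz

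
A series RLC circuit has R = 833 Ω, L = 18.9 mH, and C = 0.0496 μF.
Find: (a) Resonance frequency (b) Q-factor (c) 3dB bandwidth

Step 1 — Resonance condition Im(Z)=0 gives ω₀ = 1/√(LC).
Step 2 — ω₀ = 1/√(0.0189·4.96e-08) = 3.266e+04 rad/s.
Step 3 — f₀ = ω₀/(2π) = 5198 Hz.
Step 4 — Series Q: Q = ω₀L/R = 3.266e+04·0.0189/833 = 0.741.
Step 5 — 3dB bandwidth: Δω = ω₀/Q = 4.407e+04 rad/s; BW = Δω/(2π) = 7015 Hz.

(a) f₀ = 5198 Hz  (b) Q = 0.741  (c) BW = 7015 Hz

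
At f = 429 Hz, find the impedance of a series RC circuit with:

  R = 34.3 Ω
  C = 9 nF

Step 1 — Angular frequency: ω = 2π·f = 2π·429 = 2695 rad/s.
Step 2 — Component impedances:
  R: Z = R = 34.3 Ω
  C: Z = 1/(jωC) = -j/(ω·C) = 0 - j4.122e+04 Ω
Step 3 — Series combination: Z_total = R + C = 34.3 - j4.122e+04 Ω = 4.122e+04∠-90.0° Ω.

Z = 34.3 - j4.122e+04 Ω = 4.122e+04∠-90.0° Ω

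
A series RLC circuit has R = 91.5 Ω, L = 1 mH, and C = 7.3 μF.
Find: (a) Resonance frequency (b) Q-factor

Step 1 — Resonance condition Im(Z)=0 gives ω₀ = 1/√(LC).
Step 2 — ω₀ = 1/√(0.001·7.3e-06) = 1.17e+04 rad/s.
Step 3 — f₀ = ω₀/(2π) = 1863 Hz.
Step 4 — Series Q: Q = ω₀L/R = 1.17e+04·0.001/91.5 = 0.1279.

(a) f₀ = 1863 Hz  (b) Q = 0.1279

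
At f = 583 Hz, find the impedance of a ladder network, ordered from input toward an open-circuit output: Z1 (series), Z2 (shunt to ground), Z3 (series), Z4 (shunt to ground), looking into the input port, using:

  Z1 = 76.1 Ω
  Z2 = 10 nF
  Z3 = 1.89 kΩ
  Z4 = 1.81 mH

Step 1 — Angular frequency: ω = 2π·f = 2π·583 = 3663 rad/s.
Step 2 — Component impedances:
  Z1: Z = R = 76.1 Ω
  Z2: Z = 1/(jωC) = -j/(ω·C) = 0 - j2.73e+04 Ω
  Z3: Z = R = 1890 Ω
  Z4: Z = jωL = j·3663·0.00181 = 0 + j6.63 Ω
Step 3 — Ladder network (open output): work backward from the far end, alternating series and parallel combinations. Z_in = 1958 - j123.7 Ω = 1962∠-3.6° Ω.

Z = 1958 - j123.7 Ω = 1962∠-3.6° Ω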